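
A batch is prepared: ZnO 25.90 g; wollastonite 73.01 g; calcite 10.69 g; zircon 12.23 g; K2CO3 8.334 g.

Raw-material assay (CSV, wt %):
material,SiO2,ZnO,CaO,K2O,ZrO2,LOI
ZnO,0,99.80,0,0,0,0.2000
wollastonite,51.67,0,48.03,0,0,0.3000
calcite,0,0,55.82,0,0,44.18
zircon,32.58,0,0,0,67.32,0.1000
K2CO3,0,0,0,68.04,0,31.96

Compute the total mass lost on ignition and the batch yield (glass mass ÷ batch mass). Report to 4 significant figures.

LOI loss = 7.669 g; glass = 122.5 g; yield = 94.11%

Every computation keeps full float precision at every stage. Intermediates are printed rounded to 4 significant figures in the printout; each reported number is rounded once only — derived quantities (five oxide percentages, yield, LOI, the totals, net glass mass) are computed from the weighed amounts at 122.5 g of glass in full float precision as written in question or answer.
Each material's LOI contribution:
  ZnO: 25.90 × 0.002000 = 0.05180 g
  wollastonite: 73.01 × 0.003000 = 0.2190 g
  calcite: 10.69 × 0.4418 = 4.723 g
  zircon: 12.23 × 0.001000 = 0.01223 g
  K2CO3: 8.334 × 0.3196 = 2.664 g
Total LOI = 7.669 g
Glass = batch − LOI = 130.2 − 7.669 = 122.5 g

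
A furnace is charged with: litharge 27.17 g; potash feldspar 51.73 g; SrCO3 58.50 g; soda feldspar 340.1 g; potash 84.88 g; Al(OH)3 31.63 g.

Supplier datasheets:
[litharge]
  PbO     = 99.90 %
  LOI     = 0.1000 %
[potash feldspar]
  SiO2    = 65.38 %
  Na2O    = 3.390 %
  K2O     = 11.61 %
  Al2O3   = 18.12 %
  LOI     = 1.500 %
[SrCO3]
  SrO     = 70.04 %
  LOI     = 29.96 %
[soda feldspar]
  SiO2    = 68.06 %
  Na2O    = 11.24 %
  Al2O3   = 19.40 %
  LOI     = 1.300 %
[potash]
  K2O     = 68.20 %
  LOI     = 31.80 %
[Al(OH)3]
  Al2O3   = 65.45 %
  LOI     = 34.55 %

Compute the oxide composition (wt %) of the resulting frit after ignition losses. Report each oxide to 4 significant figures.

The whole derivation holds full float precision at every stage. Working values are printed rounded off to 4 significant figures alongside each step — a single rounding yields each reported number — derived quantities are computed using the weight values for 533.3 g of glass at full precision (net glass mass, the six compositions, totals, the yield, ignition loss), as written in the question or the answer.
Oxide masses out of the charge:
  SrO: 58.50·0.7004 = 40.97 g
  SiO2: 51.73·0.6538 + 340.1·0.6806 = 265.3 g
  PbO: 27.17·0.9990 = 27.14 g
  Na2O: 51.73·0.03390 + 340.1·0.1124 = 39.98 g
  K2O: 51.73·0.1161 + 84.88·0.6820 = 63.89 g
  Al2O3: 51.73·0.1812 + 340.1·0.1940 + 31.63·0.6545 = 96.05 g
LOI: 27.17·0.001000 + 51.73·0.01500 + 58.50·0.2996 + 340.1·0.01300 + 84.88·0.3180 + 31.63·0.3455 = 60.67 g
Net of LOI, the glass mass = 594.0 − 60.67 = 533.3 g (= the summed oxide contributions)
wt %: oxide over glass, times 100

Glass mass = 533.3 g (batch 594.0 − LOI 60.67).
Composition: SrO 7.682%, SiO2 49.74%, PbO 5.089%, Na2O 7.496%, K2O 11.98%, Al2O3 18.01%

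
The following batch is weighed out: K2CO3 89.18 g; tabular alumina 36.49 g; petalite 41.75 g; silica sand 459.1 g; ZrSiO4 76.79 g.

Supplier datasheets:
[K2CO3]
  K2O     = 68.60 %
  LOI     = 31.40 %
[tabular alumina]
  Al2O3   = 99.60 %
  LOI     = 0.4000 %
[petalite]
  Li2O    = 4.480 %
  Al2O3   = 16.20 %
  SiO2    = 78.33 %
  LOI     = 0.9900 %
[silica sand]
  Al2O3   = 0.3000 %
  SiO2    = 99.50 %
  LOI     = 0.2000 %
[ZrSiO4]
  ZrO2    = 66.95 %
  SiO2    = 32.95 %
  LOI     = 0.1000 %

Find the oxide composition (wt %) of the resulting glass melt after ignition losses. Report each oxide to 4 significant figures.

All internal work maintains exact precision end to end — values along the way are shown rounded to 4 significant figures at each printed step. A single rounding completes every reported figure; all derived quantities are carried using the weight values on 673.8 g of glass at exact precision (glass mass, the five compositions, yield, LOI, the totals) as set out in question or answer.
Per-oxide mass from batch:
  K2O: 89.18·0.6860 = 61.18 g
  ZrO2: 76.79·0.6695 = 51.41 g
  Li2O: 41.75·0.04480 = 1.870 g
  Al2O3: 36.49·0.9960 + 41.75·0.1620 + 459.1·0.003000 = 44.48 g
  SiO2: 41.75·0.7833 + 459.1·0.9950 + 76.79·0.3295 = 514.8 g
LOI: 89.18·0.3140 + 36.49·0.004000 + 41.75·0.009900 + 459.1·0.002000 + 76.79·0.001000 = 29.56 g
Resulting glass, batch − LOI: 703.3 − 29.56 = 673.8 g (= the summed oxide contributions)
percent by weight: oxide/glass ×100

Glass mass = 673.8 g (batch 703.3 − LOI 29.56).
Composition: K2O 9.080%, ZrO2 7.631%, Li2O 0.2776%, Al2O3 6.603%, SiO2 76.41%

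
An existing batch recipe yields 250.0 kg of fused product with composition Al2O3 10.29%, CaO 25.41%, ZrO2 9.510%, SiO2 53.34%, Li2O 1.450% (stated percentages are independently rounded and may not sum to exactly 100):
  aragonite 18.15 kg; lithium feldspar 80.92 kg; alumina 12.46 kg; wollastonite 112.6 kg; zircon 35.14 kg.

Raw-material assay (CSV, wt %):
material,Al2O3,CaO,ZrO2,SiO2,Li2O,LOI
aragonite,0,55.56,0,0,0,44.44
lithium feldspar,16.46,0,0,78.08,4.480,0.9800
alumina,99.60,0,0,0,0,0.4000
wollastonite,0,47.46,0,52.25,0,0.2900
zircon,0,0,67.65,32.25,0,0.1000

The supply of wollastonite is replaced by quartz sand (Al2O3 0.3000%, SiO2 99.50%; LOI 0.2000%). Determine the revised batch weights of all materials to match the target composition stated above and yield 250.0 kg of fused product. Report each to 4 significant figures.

Revised batch per 250.0 kg fused product:
  aragonite: 114.3 kg
  lithium feldspar: 80.92 kg
  alumina: 12.28 kg
  quartz sand: 59.13 kg
  zircon: 35.14 kg
Total batch = 301.8 kg; LOI loss = 51.79 kg

Values along the way appear, rounded to four significant figures, across the worked steps — the working math carries full float precision through every step. A single rounding produces every reported result; the derived quantities (the five compositions, net glass mass, LOI, the yield, the totals) are re-derived in exact precision using the weight values for 250.0 kg of glass as written in the question or the answer.
The oxide mass targets at 250.0 kg fused product:
  Al2O3: 10.29% × 250.0 = 25.72 kg
  CaO: 25.41% × 250.0 = 63.52 kg
  ZrO2: 9.510% × 250.0 = 23.78 kg
  SiO2: 53.34% × 250.0 = 133.4 kg
  Li2O: 1.450% × 250.0 = 3.625 kg
A balance pass over the oxides, given the weights on record, versus the basis set out (target by target, the sums agree modulo rounding of the values):
  Al2O3: 80.92·0.1646 + 12.28·0.9960 + 59.13·0.003000 = 25.73 kg (target 25.72 kg)
  CaO: 114.3·0.5556 = 63.51 kg (target 63.52 kg)
  ZrO2: 35.14·0.6765 = 23.77 kg (target 23.78 kg)
  SiO2: 80.92·0.7808 + 59.13·0.9950 + 35.14·0.3225 = 133.3 kg (target 133.4 kg)
  Li2O: 80.92·0.04480 = 3.625 kg (target 3.625 kg)
Glass-mass sanity pass: batch Σ − ignition loss = 250.0 kg (the Σ of target masses is 250.0 kg; basis as stated: 250.0 kg — differing by rounding only).
Batch grand total — Σ batch = 301.8 kg; Σ batch·LOI gives LOI loss = 51.79 kg; glass ÷ batch gives a yield of 82.84%.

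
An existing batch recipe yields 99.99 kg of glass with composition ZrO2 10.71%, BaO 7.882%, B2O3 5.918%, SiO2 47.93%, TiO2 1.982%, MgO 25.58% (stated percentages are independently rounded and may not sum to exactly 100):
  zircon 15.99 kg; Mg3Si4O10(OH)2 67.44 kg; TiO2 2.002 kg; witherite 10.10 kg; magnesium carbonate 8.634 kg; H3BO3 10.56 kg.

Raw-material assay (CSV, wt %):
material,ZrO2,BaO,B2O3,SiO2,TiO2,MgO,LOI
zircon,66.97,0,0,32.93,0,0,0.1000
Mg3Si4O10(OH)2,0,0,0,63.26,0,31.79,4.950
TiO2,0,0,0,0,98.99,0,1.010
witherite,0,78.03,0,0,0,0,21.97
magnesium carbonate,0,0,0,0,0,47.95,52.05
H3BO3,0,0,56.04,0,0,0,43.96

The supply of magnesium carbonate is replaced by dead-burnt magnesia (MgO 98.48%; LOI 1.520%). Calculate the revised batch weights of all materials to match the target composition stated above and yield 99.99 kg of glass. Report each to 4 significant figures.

Revised batch per 99.99 kg glass:
  zircon: 15.99 kg
  Mg3Si4O10(OH)2: 67.44 kg
  TiO2: 2.002 kg
  witherite: 10.10 kg
  dead-burnt magnesia: 4.204 kg
  H3BO3: 10.56 kg
Total batch = 110.3 kg; LOI loss = 10.30 kg

In-progress results are printed (rounded to four significant figures) as written. The working math keeps full float precision from first step to last. Each reported figure takes exactly one rounding; all derived quantities are re-derived in exact precision (totals, ignition loss, glass mass, the yield, six oxide percentages) using the weight values on 99.99 kg of glass exactly as printed in either problem or answer.
Per-oxide target masses for 99.99 kg glass:
  ZrO2: 10.71% × 99.99 = 10.71 kg
  BaO: 7.882% × 99.99 = 7.881 kg
  B2O3: 5.918% × 99.99 = 5.917 kg
  SiO2: 47.93% × 99.99 = 47.93 kg
  TiO2: 1.982% × 99.99 = 1.982 kg
  MgO: 25.58% × 99.99 = 25.58 kg
Sums-versus-targets review on the weights just shown, on the stated basis (delivered sums recover each target up to rounding of the answer):
  ZrO2: 15.99·0.6697 = 10.71 kg (target 10.71 kg)
  BaO: 10.10·0.7803 = 7.881 kg (target 7.881 kg)
  B2O3: 10.56·0.5604 = 5.918 kg (target 5.917 kg)
  SiO2: 15.99·0.3293 + 67.44·0.6326 = 47.93 kg (target 47.93 kg)
  TiO2: 2.002·0.9899 = 1.982 kg (target 1.982 kg)
  MgO: 67.44·0.3179 + 4.204·0.9848 = 25.58 kg (target 25.58 kg)
Glass mass check: total charge less LOI = 100.0 kg (the Σ of target masses is 99.99 kg; with the basis standing at 99.99 kg — a pure rounding effect).
Batch total: Σ batch = 110.3 kg; ignition loss, Σ(batch × LOI) = 10.30 kg; yield: glass divided by total = 90.66%.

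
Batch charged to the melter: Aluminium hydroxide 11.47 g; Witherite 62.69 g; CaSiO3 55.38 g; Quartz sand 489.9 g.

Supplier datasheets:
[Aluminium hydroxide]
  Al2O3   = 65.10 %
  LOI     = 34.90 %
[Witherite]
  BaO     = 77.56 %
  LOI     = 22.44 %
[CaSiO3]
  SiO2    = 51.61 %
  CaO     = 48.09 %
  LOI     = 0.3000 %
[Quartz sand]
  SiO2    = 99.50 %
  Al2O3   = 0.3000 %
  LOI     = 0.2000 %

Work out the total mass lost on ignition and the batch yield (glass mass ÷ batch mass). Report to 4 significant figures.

LOI loss = 19.22 g; glass = 600.2 g; yield = 96.90%

Full float precision is carried at every stage — values along the way appear, rounded to four significant digits, within the worked lines; each reported figure is rounded once only — derived quantities are carried using the weight values at 600.2 g of glass in exact precision (LOI, four oxide percentages, yield, net glass mass, the totals), as set out in either problem or answer.
Each material's LOI contribution:
  Aluminium hydroxide: 11.47 × 0.3490 = 4.003 g
  Witherite: 62.69 × 0.2244 = 14.07 g
  CaSiO3: 55.38 × 0.003000 = 0.1661 g
  Quartz sand: 489.9 × 0.002000 = 0.9798 g
Total LOI = 19.22 g
Glass = batch − LOI = 619.4 − 19.22 = 600.2 g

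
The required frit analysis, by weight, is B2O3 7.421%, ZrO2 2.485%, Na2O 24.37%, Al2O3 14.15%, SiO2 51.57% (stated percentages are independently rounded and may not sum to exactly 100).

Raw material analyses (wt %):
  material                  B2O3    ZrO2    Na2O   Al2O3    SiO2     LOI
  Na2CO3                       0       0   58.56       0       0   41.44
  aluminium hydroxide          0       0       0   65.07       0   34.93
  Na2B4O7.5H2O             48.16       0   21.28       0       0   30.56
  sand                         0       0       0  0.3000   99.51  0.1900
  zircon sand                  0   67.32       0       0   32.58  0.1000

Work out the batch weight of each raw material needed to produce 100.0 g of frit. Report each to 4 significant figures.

Intermediates are displayed rounded to four significant figures between the steps — the whole derivation carries full precision all the way through — each reported result takes just one rounding — derived quantities (ignition loss, five oxide percentages, totals, net glass mass, yield) are carried at exact precision from the batch weights at 100.0 g of glass as they appear in the question or the answer.
Target masses of each oxide per 100.0 g frit:
  B2O3: 7.421% × 100.0 = 7.421 g
  ZrO2: 2.485% × 100.0 = 2.485 g
  Na2O: 24.37% × 100.0 = 24.37 g
  Al2O3: 14.15% × 100.0 = 14.15 g
  SiO2: 51.57% × 100.0 = 51.57 g
Verifying the oxide balance applying the batch weights above, per the basis as stated (every target is met by its sum given rounding of the digits):
  B2O3: 15.41·0.4816 = 7.421 g (target 7.421 g)
  ZrO2: 3.691·0.6732 = 2.485 g (target 2.485 g)
  Na2O: 36.02·0.5856 + 15.41·0.2128 = 24.37 g (target 24.37 g)
  Al2O3: 21.51·0.6507 + 50.62·0.003000 = 14.15 g (target 14.15 g)
  SiO2: 50.62·0.9951 + 3.691·0.3258 = 51.57 g (target 51.57 g)
Glass-mass closure: batch Σ − ignition loss = 100.0 g (the targets, summed, come to 100.0 g; stated basis 100.0 g — any gap is answer rounding).
Total batch = Σ batch = 127.3 g; LOI removed, Σ of batch·LOI: 27.25 g; yield = glass ÷ total batch = 78.59%.

Batch per 100.0 g frit:
  Na2CO3: 36.02 g
  aluminium hydroxide: 21.51 g
  Na2B4O7.5H2O: 15.41 g
  sand: 50.62 g
  zircon sand: 3.691 g
Total batch = 127.3 g; LOI loss = 27.25 g; yield = 78.59%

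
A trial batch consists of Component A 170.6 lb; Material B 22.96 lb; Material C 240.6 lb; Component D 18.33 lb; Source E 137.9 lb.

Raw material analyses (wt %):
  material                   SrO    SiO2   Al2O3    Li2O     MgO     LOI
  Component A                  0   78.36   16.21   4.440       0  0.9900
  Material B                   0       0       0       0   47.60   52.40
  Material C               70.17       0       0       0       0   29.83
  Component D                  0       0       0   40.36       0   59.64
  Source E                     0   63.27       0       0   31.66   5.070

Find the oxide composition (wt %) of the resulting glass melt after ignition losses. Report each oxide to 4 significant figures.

Glass mass = 487.0 lb (batch 590.4 − LOI 103.4).
Composition: SrO 34.67%, SiO2 45.37%, Al2O3 5.679%, Li2O 3.075%, MgO 11.21%

Working values are displayed with 4-significant-figure rounding alongside each step. All internal work keeps full float precision from start to finish; exactly one rounding lands on each reported number. Derived quantities, including the five compositions, glass mass, the yield, the totals, ignition loss, are re-derived starting from the weights on 487.0 lb of glass at exact precision, as they appear in the question or the answer.
Per-oxide mass from batch:
  SrO: 240.6·0.7017 = 168.8 lb
  SiO2: 170.6·0.7836 + 137.9·0.6327 = 220.9 lb
  Al2O3: 170.6·0.1621 = 27.65 lb
  Li2O: 170.6·0.04440 + 18.33·0.4036 = 14.97 lb
  MgO: 22.96·0.4760 + 137.9·0.3166 = 54.59 lb
LOI: 170.6·0.009900 + 22.96·0.5240 + 240.6·0.2983 + 18.33·0.5964 + 137.9·0.05070 = 103.4 lb
The glass mass, total less LOI, = 590.4 − 103.4 = 487.0 lb (consistent with Σ oxide mass)
percent share: oxide ÷ glass, ×100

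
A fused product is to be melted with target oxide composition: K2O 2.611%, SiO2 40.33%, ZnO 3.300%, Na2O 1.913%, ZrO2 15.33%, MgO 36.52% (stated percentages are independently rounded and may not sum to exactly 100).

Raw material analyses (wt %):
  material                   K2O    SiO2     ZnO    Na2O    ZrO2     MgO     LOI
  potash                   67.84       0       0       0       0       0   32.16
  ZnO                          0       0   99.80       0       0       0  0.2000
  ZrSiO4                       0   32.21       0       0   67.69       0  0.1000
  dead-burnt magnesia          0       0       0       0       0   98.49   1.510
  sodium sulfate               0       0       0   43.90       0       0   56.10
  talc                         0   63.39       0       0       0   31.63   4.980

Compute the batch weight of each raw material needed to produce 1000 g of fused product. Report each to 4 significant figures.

Batch per 1000 g fused product:
  potash: 38.49 g
  ZnO: 33.07 g
  ZrSiO4: 226.5 g
  dead-burnt magnesia: 203.4 g
  sodium sulfate: 43.58 g
  talc: 521.1 g
Total batch = 1066 g; LOI loss = 66.14 g; yield = 93.80%

Values along the way appear, rounded to 4 significant figures, as written; the working math runs at full precision throughout. Exactly one rounding lands on each reported figure. All derived quantities are rebuilt in exact precision (the six compositions, net glass mass, the totals, the yield, ignition loss) from the weighed amounts per 1000 g of glass, as written in question or answer.
Oxide-by-oxide targets in 1000 g fused product:
  K2O: 2.611% × 1000 = 26.11 g
  SiO2: 40.33% × 1000 = 403.3 g
  ZnO: 3.300% × 1000 = 33.00 g
  Na2O: 1.913% × 1000 = 19.13 g
  ZrO2: 15.33% × 1000 = 153.3 g
  MgO: 36.52% × 1000 = 365.2 g
Verifying the oxide balance given the weights on record, for the quoted basis mass (sum by sum, the targets are met inside rounding margins):
  K2O: 38.49·0.6784 = 26.11 g (target 26.11 g)
  SiO2: 226.5·0.3221 + 521.1·0.6339 = 403.3 g (target 403.3 g)
  ZnO: 33.07·0.9980 = 33.00 g (target 33.00 g)
  Na2O: 43.58·0.4390 = 19.13 g (target 19.13 g)
  ZrO2: 226.5·0.6769 = 153.3 g (target 153.3 g)
  MgO: 203.4·0.9849 + 521.1·0.3163 = 365.2 g (target 365.2 g)
Auditing the glass mass value: total batch − LOI = 1000 g (the Σ of target masses is 1000 g; with the basis standing at 1000 g — any gap is answer rounding).
Batch grand total — Σ batch = 1066 g; loss to ignition Σ batch·LOI = 66.14 g; the yield ratio, glass ÷ batch: 93.80%.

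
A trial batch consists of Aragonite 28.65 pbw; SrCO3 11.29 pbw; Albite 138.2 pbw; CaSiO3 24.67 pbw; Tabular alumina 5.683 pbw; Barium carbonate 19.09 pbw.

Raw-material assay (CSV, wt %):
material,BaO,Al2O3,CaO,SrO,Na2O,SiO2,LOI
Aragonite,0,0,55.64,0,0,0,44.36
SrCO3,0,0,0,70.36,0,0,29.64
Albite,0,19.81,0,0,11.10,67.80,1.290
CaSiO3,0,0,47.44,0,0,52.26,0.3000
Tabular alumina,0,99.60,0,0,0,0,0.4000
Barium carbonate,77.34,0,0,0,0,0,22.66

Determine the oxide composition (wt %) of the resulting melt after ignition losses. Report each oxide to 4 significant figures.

Glass mass = 205.3 pbw (batch 227.6 − LOI 22.26).
Composition: BaO 7.191%, Al2O3 16.09%, CaO 13.46%, SrO 3.869%, Na2O 7.471%, SiO2 51.91%

Full precision is maintained at every stage — working values are displayed rounded off to 4 significant digits as written — exactly one rounding lands on every reported figure; all derived quantities, including ignition loss, six oxide percentages, net glass mass, totals, yield, are re-derived starting from the weights per 205.3 pbw of glass in full float precision, as they appear in problem or answer.
Mass of each oxide from the mix:
  BaO: 19.09·0.7734 = 14.76 pbw
  Al2O3: 138.2·0.1981 + 5.683·0.9960 = 33.04 pbw
  CaO: 28.65·0.5564 + 24.67·0.4744 = 27.64 pbw
  SrO: 11.29·0.7036 = 7.944 pbw
  Na2O: 138.2·0.1110 = 15.34 pbw
  SiO2: 138.2·0.6780 + 24.67·0.5226 = 106.6 pbw
LOI: 28.65·0.4436 + 11.29·0.2964 + 138.2·0.01290 + 24.67·0.003000 + 5.683·0.004000 + 19.09·0.2266 = 22.26 pbw
The glass mass, total less LOI, = 227.6 − 22.26 = 205.3 pbw (equal to the oxide-mass sum)
each wt % is 100 × oxide ÷ glass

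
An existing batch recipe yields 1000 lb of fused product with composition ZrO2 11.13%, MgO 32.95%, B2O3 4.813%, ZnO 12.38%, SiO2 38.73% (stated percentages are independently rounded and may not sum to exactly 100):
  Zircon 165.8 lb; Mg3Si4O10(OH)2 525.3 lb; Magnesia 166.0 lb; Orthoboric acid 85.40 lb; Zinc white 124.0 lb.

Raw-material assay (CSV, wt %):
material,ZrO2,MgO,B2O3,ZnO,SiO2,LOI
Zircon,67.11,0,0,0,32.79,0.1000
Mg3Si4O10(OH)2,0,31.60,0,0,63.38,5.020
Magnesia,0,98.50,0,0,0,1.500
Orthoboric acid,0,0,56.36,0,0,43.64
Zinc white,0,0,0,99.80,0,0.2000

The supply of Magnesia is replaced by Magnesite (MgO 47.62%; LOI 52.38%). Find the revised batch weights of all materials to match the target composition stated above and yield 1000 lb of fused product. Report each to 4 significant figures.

Revised batch per 1000 lb fused product:
  Zircon: 165.8 lb
  Mg3Si4O10(OH)2: 525.3 lb
  Magnesite: 343.4 lb
  Orthoboric acid: 85.40 lb
  Zinc white: 124.0 lb
Total batch = 1244 lb; LOI loss = 243.9 lb

In-progress results are printed rounded to 4 significant figures when written out. The whole derivation holds full float precision from start to finish. Each reported figure is rounded exactly once — the derived quantities (net glass mass, LOI, yield, the five compositions, totals) are computed in full float precision using the weight values at 1000 lb of glass, exactly as printed in either problem or answer.
Oxide mass targets, per 1000 lb fused product:
  ZrO2: 11.13% × 1000 = 111.3 lb
  MgO: 32.95% × 1000 = 329.5 lb
  B2O3: 4.813% × 1000 = 48.13 lb
  ZnO: 12.38% × 1000 = 123.8 lb
  SiO2: 38.73% × 1000 = 387.3 lb
Mass-balance tally per oxide given the weights on record, versus the basis set out (each sum matches its target mass net of answer rounding effects):
  ZrO2: 165.8·0.6711 = 111.3 lb (target 111.3 lb)
  MgO: 525.3·0.3160 + 343.4·0.4762 = 329.5 lb (target 329.5 lb)
  B2O3: 85.40·0.5636 = 48.13 lb (target 48.13 lb)
  ZnO: 124.0·0.9980 = 123.8 lb (target 123.8 lb)
  SiO2: 165.8·0.3279 + 525.3·0.6338 = 387.3 lb (target 387.3 lb)
Glass-mass sanity pass: net batch after ignition = 1000 lb (the Σ of target masses is 1000 lb; basis as stated: 1000 lb — gaps are rounding artifacts).
Adding the batch up: Σ batch = 1244 lb; loss to ignition Σ batch·LOI = 243.9 lb; yield, glass over the total, = 80.39%.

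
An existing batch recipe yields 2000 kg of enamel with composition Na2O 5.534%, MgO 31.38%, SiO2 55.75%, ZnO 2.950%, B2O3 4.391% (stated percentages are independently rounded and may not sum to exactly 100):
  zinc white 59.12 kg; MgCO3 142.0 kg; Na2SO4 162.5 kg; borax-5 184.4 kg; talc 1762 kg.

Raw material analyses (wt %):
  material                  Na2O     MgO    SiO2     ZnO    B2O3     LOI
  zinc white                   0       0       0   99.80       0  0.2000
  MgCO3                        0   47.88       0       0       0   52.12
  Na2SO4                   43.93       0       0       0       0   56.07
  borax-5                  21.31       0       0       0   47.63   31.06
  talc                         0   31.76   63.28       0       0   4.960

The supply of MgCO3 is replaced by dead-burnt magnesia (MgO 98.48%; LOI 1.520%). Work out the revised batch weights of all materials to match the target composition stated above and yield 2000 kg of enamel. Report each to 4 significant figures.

Every computation runs at exact precision end to end; intermediates are shown rounded off to 4 significant figures alongside each step; a single rounding yields every reported result. All derived quantities, including LOI, the totals, yield, net glass mass, the five compositions, are recomputed from the weighed amounts for 2000 kg of glass in exact precision, as set out in problem or answer.
Target oxide masses per 2000 kg enamel:
  Na2O: 5.534% × 2000 = 110.7 kg
  MgO: 31.38% × 2000 = 627.6 kg
  SiO2: 55.75% × 2000 = 1115 kg
  ZnO: 2.950% × 2000 = 59.00 kg
  B2O3: 4.391% × 2000 = 87.82 kg
Checking each oxide sum applying the batch weights above, versus the basis set out (summed amounts equal target values within answer rounding):
  Na2O: 162.5·0.4393 + 184.4·0.2131 = 110.7 kg (target 110.7 kg)
  MgO: 69.03·0.9848 + 1762·0.3176 = 627.6 kg (target 627.6 kg)
  SiO2: 1762·0.6328 = 1115 kg (target 1115 kg)
  ZnO: 59.12·0.9980 = 59.00 kg (target 59.00 kg)
  B2O3: 184.4·0.4763 = 87.83 kg (target 87.82 kg)
Glass-mass bookkeeping: whole batch net of LOI = 2000 kg (the targets, summed, come to 2000 kg; stated basis 2000 kg — a pure rounding effect).
Summing the batch: Σ batch = 2237 kg; Σ batch·LOI gives LOI loss = 237.0 kg; yield: glass divided by total = 89.41%.

Revised batch per 2000 kg enamel:
  zinc white: 59.12 kg
  dead-burnt magnesia: 69.03 kg
  Na2SO4: 162.5 kg
  borax-5: 184.4 kg
  talc: 1762 kg
Total batch = 2237 kg; LOI loss = 237.0 kg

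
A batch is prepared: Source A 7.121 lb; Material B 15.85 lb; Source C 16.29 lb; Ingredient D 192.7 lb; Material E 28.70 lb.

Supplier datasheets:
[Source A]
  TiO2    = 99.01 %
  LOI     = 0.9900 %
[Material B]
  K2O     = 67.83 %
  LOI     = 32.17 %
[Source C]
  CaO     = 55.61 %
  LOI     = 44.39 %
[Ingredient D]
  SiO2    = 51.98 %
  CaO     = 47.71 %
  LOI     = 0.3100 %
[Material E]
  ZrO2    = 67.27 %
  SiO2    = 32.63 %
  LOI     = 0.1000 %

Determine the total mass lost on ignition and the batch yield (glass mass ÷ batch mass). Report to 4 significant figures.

All internal work holds exact precision at each step. Mid-chain values are shown rounded off to 4 significant figures when written out. Each reported number includes exactly one rounding. Derived quantities, which include yield, glass mass, LOI, totals, the five compositions, are computed in full precision, as written in the question or the answer, using the weight values per 247.6 lb of glass.
LOI of each material in turn:
  Source A: 7.121 × 0.009900 = 0.07050 lb
  Material B: 15.85 × 0.3217 = 5.099 lb
  Source C: 16.29 × 0.4439 = 7.231 lb
  Ingredient D: 192.7 × 0.003100 = 0.5974 lb
  Material E: 28.70 × 0.001000 = 0.02870 lb
Total LOI = 13.03 lb
Glass = batch − LOI = 260.7 − 13.03 = 247.6 lb

LOI loss = 13.03 lb; glass = 247.6 lb; yield = 95.00%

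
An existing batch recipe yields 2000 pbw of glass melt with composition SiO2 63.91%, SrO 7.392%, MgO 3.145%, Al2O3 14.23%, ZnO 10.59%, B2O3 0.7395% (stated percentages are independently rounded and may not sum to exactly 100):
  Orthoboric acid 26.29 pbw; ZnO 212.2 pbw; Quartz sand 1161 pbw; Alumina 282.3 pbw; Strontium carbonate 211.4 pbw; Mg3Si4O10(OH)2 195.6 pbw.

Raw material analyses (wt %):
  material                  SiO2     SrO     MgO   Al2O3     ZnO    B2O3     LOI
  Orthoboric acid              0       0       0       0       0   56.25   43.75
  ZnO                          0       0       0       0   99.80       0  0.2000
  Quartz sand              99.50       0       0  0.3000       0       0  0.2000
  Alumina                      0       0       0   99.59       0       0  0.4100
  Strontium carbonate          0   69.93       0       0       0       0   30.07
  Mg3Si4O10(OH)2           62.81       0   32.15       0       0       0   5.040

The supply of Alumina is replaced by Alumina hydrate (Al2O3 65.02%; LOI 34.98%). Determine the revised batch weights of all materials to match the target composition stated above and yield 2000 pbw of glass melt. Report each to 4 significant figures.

Revised batch per 2000 pbw glass melt:
  Orthoboric acid: 26.29 pbw
  ZnO: 212.2 pbw
  Quartz sand: 1161 pbw
  Alumina hydrate: 432.4 pbw
  Strontium carbonate: 211.4 pbw
  Mg3Si4O10(OH)2: 195.6 pbw
Total batch = 2239 pbw; LOI loss = 238.9 pbw

Each numeric step runs at full float precision in all steps — intermediates are displayed, with 4-significant-figure rounding, as written — every reported result receives exactly one rounding — derived quantities, including the yield, net glass mass, the totals, LOI, six oxide percentages, are rebuilt starting from the weights on 2000 pbw of glass at full precision, as set out in problem or answer.
Per-oxide target masses for 2000 pbw glass melt:
  SiO2: 63.91% × 2000 = 1278 pbw
  SrO: 7.392% × 2000 = 147.8 pbw
  MgO: 3.145% × 2000 = 62.90 pbw
  Al2O3: 14.23% × 2000 = 284.6 pbw
  ZnO: 10.59% × 2000 = 211.8 pbw
  B2O3: 0.7395% × 2000 = 14.79 pbw
A balance pass over the oxides, working from each reported weight, for the quoted basis mass (oxide sums agree with the targets modulo rounding of the values):
  SiO2: 1161·0.9950 + 195.6·0.6281 = 1278 pbw (target 1278 pbw)
  SrO: 211.4·0.6993 = 147.8 pbw (target 147.8 pbw)
  MgO: 195.6·0.3215 = 62.89 pbw (target 62.90 pbw)
  Al2O3: 1161·0.003000 + 432.4·0.6502 = 284.6 pbw (target 284.6 pbw)
  ZnO: 212.2·0.9980 = 211.8 pbw (target 211.8 pbw)
  B2O3: 26.29·0.5625 = 14.79 pbw (target 14.79 pbw)
Glass-mass closure: the batch minus its LOI: 2000 pbw (targets for the oxides total 2000 pbw; stated basis 2000 pbw — rounding explains the deltas).
Summing the batch: Σ batch = 2239 pbw; loss to ignition Σ batch·LOI = 238.9 pbw; glass ÷ batch gives a yield of 89.33%.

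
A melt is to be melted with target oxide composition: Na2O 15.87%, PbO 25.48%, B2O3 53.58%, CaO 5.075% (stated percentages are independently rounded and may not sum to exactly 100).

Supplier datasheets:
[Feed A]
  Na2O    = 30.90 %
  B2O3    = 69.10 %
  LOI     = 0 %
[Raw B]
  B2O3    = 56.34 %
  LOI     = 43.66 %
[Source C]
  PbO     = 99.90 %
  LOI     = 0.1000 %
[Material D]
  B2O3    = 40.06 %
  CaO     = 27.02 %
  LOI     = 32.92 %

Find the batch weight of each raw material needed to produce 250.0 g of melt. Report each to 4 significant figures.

Batch per 250.0 g melt:
  Feed A: 128.4 g
  Raw B: 46.89 g
  Source C: 63.76 g
  Material D: 46.96 g
Total batch = 286.0 g; LOI loss = 36.00 g; yield = 87.41%

All internal work runs at exact precision all the way through. Intermediates appear rounded off to 4 significant digits at each printed step. Each reported value is rounded a single time — the derived quantities (net glass mass, ignition loss, the totals, the four compositions, yield) are re-derived in exact precision from the weighed amounts per 250.0 g of glass, as written in the problem or answer text.
Target oxide masses per 250.0 g melt:
  Na2O: 15.87% × 250.0 = 39.67 g
  PbO: 25.48% × 250.0 = 63.70 g
  B2O3: 53.58% × 250.0 = 134.0 g
  CaO: 5.075% × 250.0 = 12.69 g
Sums-versus-targets review per the reported batch figures, at the basis given (sums match the target masses exact up to rounding of places):
  Na2O: 128.4·0.3090 = 39.68 g (target 39.67 g)
  PbO: 63.76·0.9990 = 63.70 g (target 63.70 g)
  B2O3: 128.4·0.6910 + 46.89·0.5634 + 46.96·0.4006 = 134.0 g (target 134.0 g)
  CaO: 46.96·0.2702 = 12.69 g (target 12.69 g)
Glass-mass sanity pass: Σ batch − LOI loss = 250.0 g (per-oxide target masses sum to 250.0 g; against the stated basis, 250.0 g — deltas are rounding alone).
Total batch = Σ batch = 286.0 g; LOI loss = Σ batch·LOI = 36.00 g; yield, glass over the total, = 87.41%.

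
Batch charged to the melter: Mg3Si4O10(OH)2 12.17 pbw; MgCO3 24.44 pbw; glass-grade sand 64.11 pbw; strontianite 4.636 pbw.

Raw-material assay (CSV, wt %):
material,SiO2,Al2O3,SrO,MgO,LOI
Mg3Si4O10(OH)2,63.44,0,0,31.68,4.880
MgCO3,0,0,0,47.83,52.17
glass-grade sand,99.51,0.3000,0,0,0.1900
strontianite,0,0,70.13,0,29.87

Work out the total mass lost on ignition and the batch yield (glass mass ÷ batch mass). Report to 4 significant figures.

Full float precision is kept through the solve. Mid-chain values are displayed, rounded to four significant digits, between the steps. Each reported value is rounded once only; the derived quantities, including LOI, the yield, glass mass, the totals, four oxide percentages, are carried using the weight values on 90.51 pbw of glass at exact precision, as set out in the question or the answer.
Material-by-material LOI:
  Mg3Si4O10(OH)2: 12.17 × 0.04880 = 0.5939 pbw
  MgCO3: 24.44 × 0.5217 = 12.75 pbw
  glass-grade sand: 64.11 × 0.001900 = 0.1218 pbw
  strontianite: 4.636 × 0.2987 = 1.385 pbw
Total LOI = 14.85 pbw
Glass = batch − LOI = 105.4 − 14.85 = 90.51 pbw

LOI loss = 14.85 pbw; glass = 90.51 pbw; yield = 85.90%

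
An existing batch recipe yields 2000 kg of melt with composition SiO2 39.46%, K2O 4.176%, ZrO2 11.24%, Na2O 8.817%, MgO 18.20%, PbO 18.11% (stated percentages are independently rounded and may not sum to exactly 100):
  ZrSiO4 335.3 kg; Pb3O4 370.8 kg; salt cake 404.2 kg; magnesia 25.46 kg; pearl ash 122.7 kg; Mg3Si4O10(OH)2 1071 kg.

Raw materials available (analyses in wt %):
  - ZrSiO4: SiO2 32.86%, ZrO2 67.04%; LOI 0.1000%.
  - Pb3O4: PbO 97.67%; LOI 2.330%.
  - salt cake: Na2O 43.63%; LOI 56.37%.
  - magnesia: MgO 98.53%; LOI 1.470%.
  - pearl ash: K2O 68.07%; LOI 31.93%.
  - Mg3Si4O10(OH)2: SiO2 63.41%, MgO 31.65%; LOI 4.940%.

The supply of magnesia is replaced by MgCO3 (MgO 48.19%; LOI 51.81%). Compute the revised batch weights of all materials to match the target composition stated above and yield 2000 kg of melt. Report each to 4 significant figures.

Mid-chain values are printed with 4-significant-figure rounding in the working; every computation runs at exact precision through every step. A single rounding yields every reported number — the derived quantities, including LOI, the six compositions, the yield, glass mass, the totals, are rebuilt from the weighed amounts for 2000 kg of glass at exact precision exactly as printed in the question or the answer.
Per-oxide target masses for 2000 kg melt:
  SiO2: 39.46% × 2000 = 789.2 kg
  K2O: 4.176% × 2000 = 83.52 kg
  ZrO2: 11.24% × 2000 = 224.8 kg
  Na2O: 8.817% × 2000 = 176.3 kg
  MgO: 18.20% × 2000 = 364.0 kg
  PbO: 18.11% × 2000 = 362.2 kg
Sums-versus-targets review with the batch weights as given, under the basis named above (sums match the target masses within answer rounding):
  SiO2: 335.3·0.3286 + 1071·0.6341 = 789.3 kg (target 789.2 kg)
  K2O: 122.7·0.6807 = 83.52 kg (target 83.52 kg)
  ZrO2: 335.3·0.6704 = 224.8 kg (target 224.8 kg)
  Na2O: 404.2·0.4363 = 176.4 kg (target 176.3 kg)
  MgO: 52.05·0.4819 + 1071·0.3165 = 364.1 kg (target 364.0 kg)
  PbO: 370.8·0.9767 = 362.2 kg (target 362.2 kg)
The glass-mass cross-check: total batch − LOI = 2000 kg (the targets, summed, come to 2000 kg; against the stated basis, 2000 kg — deltas are rounding alone).
Summing the batch: Σ batch = 2356 kg; LOI removed, Σ of batch·LOI: 355.9 kg; glass ÷ batch gives a yield of 84.90%.

Revised batch per 2000 kg melt:
  ZrSiO4: 335.3 kg
  Pb3O4: 370.8 kg
  salt cake: 404.2 kg
  MgCO3: 52.05 kg
  pearl ash: 122.7 kg
  Mg3Si4O10(OH)2: 1071 kg
Total batch = 2356 kg; LOI loss = 355.9 kg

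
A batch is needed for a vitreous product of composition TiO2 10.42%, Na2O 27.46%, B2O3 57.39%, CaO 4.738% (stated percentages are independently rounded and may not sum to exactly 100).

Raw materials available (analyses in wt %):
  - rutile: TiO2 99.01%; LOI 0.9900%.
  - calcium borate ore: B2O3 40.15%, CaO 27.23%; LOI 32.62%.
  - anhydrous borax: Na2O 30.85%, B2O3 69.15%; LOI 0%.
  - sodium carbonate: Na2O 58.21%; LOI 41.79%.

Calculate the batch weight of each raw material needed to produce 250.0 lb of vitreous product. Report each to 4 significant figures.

Batch per 250.0 lb vitreous product:
  rutile: 26.31 lb
  calcium borate ore: 43.50 lb
  anhydrous borax: 182.2 lb
  sodium carbonate: 21.36 lb
Total batch = 273.4 lb; LOI loss = 23.38 lb; yield = 91.45%

Each numeric step runs at full precision through the solve; mid-chain values are shown (rounded to 4 significant figures) at each printed step. Every reported value is rounded just once. Derived quantities, which include totals, ignition loss, four oxide percentages, yield, glass mass, are computed at full float precision, as given in either problem or answer, starting from the weights per 250.0 lb of glass.
Oxide-by-oxide targets in 250.0 lb vitreous product:
  TiO2: 10.42% × 250.0 = 26.05 lb
  Na2O: 27.46% × 250.0 = 68.65 lb
  B2O3: 57.39% × 250.0 = 143.5 lb
  CaO: 4.738% × 250.0 = 11.84 lb
Mass-balance tally per oxide applying the batch weights above, relative to the basis at hand (every target is met by its sum modulo rounding of the values):
  TiO2: 26.31·0.9901 = 26.05 lb (target 26.05 lb)
  Na2O: 182.2·0.3085 + 21.36·0.5821 = 68.64 lb (target 68.65 lb)
  B2O3: 43.50·0.4015 + 182.2·0.6915 = 143.5 lb (target 143.5 lb)
  CaO: 43.50·0.2723 = 11.85 lb (target 11.84 lb)
Auditing the glass mass value: whole batch net of LOI = 250.0 lb (summing oxide targets gives 250.0 lb; stated basis 250.0 lb — rounding explains the deltas).
Batch grand total — Σ batch = 273.4 lb; Σ batch·LOI gives LOI loss = 23.38 lb; as yield: glass ÷ batch → 91.45%.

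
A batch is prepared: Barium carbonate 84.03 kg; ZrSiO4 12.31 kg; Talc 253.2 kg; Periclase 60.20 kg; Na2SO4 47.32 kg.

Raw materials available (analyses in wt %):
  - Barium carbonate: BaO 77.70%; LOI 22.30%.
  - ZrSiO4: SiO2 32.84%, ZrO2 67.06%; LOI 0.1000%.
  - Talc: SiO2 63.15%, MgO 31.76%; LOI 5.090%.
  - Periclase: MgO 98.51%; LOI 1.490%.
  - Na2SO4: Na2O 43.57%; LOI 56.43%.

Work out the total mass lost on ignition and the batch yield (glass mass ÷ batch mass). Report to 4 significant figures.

In-progress results are displayed rounded to 4 significant digits between the steps. Each numeric step holds exact precision at every stage; every reported result includes exactly one rounding. The derived quantities, which include glass mass, totals, yield, five oxide percentages, LOI, are carried in full float precision, as given in the problem or answer text, starting from the weights per 397.8 kg of glass.
Loss on ignition, line by line:
  Barium carbonate: 84.03 × 0.2230 = 18.74 kg
  ZrSiO4: 12.31 × 0.001000 = 0.01231 kg
  Talc: 253.2 × 0.05090 = 12.89 kg
  Periclase: 60.20 × 0.01490 = 0.8970 kg
  Na2SO4: 47.32 × 0.5643 = 26.70 kg
Total LOI = 59.24 kg
Glass = batch − LOI = 457.1 − 59.24 = 397.8 kg

LOI loss = 59.24 kg; glass = 397.8 kg; yield = 87.04%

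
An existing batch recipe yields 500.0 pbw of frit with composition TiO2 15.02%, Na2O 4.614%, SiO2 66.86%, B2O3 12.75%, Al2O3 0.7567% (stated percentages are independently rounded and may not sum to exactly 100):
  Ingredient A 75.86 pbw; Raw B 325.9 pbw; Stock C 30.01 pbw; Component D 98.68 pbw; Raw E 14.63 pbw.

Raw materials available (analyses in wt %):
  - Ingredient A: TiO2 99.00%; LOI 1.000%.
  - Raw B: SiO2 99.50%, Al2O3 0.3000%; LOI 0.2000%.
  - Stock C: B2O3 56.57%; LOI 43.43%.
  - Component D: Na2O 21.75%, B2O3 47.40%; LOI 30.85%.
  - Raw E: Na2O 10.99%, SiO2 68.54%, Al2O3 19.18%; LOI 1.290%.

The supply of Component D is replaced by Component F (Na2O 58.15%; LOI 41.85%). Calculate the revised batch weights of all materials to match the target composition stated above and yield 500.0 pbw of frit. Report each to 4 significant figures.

Mid-chain values are printed, rounded to four significant digits, between the steps. Each numeric step carries exact precision at all times. Every reported number is rounded only once — all derived quantities, including glass mass, the yield, ignition loss, totals, the five compositions, are computed using the weight values on 500.0 pbw of glass in exact precision, as set out in the problem or the answer.
Oxide mass targets, per 500.0 pbw frit:
  TiO2: 15.02% × 500.0 = 75.10 pbw
  Na2O: 4.614% × 500.0 = 23.07 pbw
  SiO2: 66.86% × 500.0 = 334.3 pbw
  B2O3: 12.75% × 500.0 = 63.75 pbw
  Al2O3: 0.7567% × 500.0 = 3.784 pbw
Mass-balance tally per oxide per the reported batch figures, at the basis given (delivered sums recover each target net of answer rounding effects):
  TiO2: 75.86·0.9900 = 75.10 pbw (target 75.10 pbw)
  Na2O: 36.91·0.5815 + 14.63·0.1099 = 23.07 pbw (target 23.07 pbw)
  SiO2: 325.9·0.9950 + 14.63·0.6854 = 334.3 pbw (target 334.3 pbw)
  B2O3: 112.7·0.5657 = 63.75 pbw (target 63.75 pbw)
  Al2O3: 325.9·0.003000 + 14.63·0.1918 = 3.784 pbw (target 3.784 pbw)
Glass mass check: total batch − LOI = 500.0 pbw (the Σ of target masses is 500.0 pbw; basis as stated: 500.0 pbw — differing by rounding only).
Total batch = Σ batch = 566.0 pbw; the LOI term Σ batch·LOI equals 65.99 pbw; glass ÷ batch gives a yield of 88.34%.

Revised batch per 500.0 pbw frit:
  Ingredient A: 75.86 pbw
  Raw B: 325.9 pbw
  Stock C: 112.7 pbw
  Component F: 36.91 pbw
  Raw E: 14.63 pbw
Total batch = 566.0 pbw; LOI loss = 65.99 pbw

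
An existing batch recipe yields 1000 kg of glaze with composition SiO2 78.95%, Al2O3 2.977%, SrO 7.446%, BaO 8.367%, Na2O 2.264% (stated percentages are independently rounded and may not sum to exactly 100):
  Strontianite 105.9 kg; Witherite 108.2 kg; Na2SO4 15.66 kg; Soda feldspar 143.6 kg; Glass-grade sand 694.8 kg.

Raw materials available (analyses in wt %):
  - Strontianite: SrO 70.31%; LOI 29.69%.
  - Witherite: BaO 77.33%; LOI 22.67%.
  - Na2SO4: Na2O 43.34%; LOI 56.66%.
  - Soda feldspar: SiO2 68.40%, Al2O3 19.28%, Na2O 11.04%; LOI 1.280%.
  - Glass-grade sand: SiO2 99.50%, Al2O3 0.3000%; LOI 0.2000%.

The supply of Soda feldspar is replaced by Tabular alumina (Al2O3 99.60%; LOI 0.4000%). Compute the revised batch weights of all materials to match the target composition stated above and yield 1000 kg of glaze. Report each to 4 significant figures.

Each numeric step runs at exact precision from first step to last — rounding to four significant figures applies to each mid-chain value as displayed. Every reported result is rounded once only — derived quantities (the totals, the yield, five oxide percentages, LOI, glass mass) are rebuilt from the weighed amounts per 1000 kg of glass at full precision, as they appear in the question or the answer.
Per-oxide target masses for 1000 kg glaze:
  SiO2: 78.95% × 1000 = 789.5 kg
  Al2O3: 2.977% × 1000 = 29.77 kg
  SrO: 7.446% × 1000 = 74.46 kg
  BaO: 8.367% × 1000 = 83.67 kg
  Na2O: 2.264% × 1000 = 22.64 kg
Per-oxide balance check working from each reported weight, per the basis as stated (delivered sums recover each target given rounding of the digits):
  SiO2: 793.5·0.9950 = 789.5 kg (target 789.5 kg)
  Al2O3: 27.50·0.9960 + 793.5·0.003000 = 29.77 kg (target 29.77 kg)
  SrO: 105.9·0.7031 = 74.46 kg (target 74.46 kg)
  BaO: 108.2·0.7733 = 83.67 kg (target 83.67 kg)
  Na2O: 52.24·0.4334 = 22.64 kg (target 22.64 kg)
Glass mass check: batch total minus LOI = 1000 kg (the Σ of target masses is 1000 kg; basis as stated: 1000 kg — rounding explains the deltas).
Batch grand total — Σ batch = 1087 kg; the LOI term Σ batch·LOI equals 87.27 kg; as yield: glass ÷ batch → 91.97%.

Revised batch per 1000 kg glaze:
  Strontianite: 105.9 kg
  Witherite: 108.2 kg
  Na2SO4: 52.24 kg
  Tabular alumina: 27.50 kg
  Glass-grade sand: 793.5 kg
Total batch = 1087 kg; LOI loss = 87.27 kg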